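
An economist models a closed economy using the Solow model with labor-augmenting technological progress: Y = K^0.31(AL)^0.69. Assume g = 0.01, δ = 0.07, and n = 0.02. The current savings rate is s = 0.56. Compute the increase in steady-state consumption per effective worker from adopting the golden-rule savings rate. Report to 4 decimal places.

n + g + δ = 0.02 + 0.01 + 0.07 = 0.1.
Current steady state (s = 0.56): k* = (0.56/0.1)^(1/0.69) ≈ 12.1431, y* = 12.1431^0.31 ≈ 2.1684, c* = (1−0.56)·2.1684 ≈ 0.9541.
At the golden rule the marginal product of capital equals n+g+δ: 0.31·k^(0.31−1) = 0.1. Solving, k_gold = (0.31/0.1)^(1/0.69) ≈ 5.1537.
y_gold = 5.1537^0.31 ≈ 1.6625, c_gold = y_gold − 0.1·k_gold ≈ 1.1471.
Gain: Δc = 1.1471 − 0.9541 ≈ 0.1930.

Δc ≈ 0.1930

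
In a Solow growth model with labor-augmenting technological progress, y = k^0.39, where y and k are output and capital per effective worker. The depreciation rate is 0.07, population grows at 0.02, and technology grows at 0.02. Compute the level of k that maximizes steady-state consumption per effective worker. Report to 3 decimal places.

k_gold ≈ 7.963

n + g + δ = 0.02 + 0.02 + 0.07 = 0.11.
At the golden rule the marginal product of capital equals n+g+δ: 0.39·k^(0.39−1) = 0.11. Solving, k_gold = (0.39/0.11)^(1/0.61) ≈ 7.9635.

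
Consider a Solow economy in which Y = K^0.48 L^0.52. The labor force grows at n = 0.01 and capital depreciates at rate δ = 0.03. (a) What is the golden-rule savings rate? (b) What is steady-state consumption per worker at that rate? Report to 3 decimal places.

Capital per worker breaks even when investment replaces (n + δ)·k; here n + δ = 0.04.
For Cobb-Douglas, s_gold equals capital's share: s_gold = 0.48.
Maximizing c = f(k) − (n+δ)·k gives f'(k) = n+δ, i.e. 0.48·k^(0.48−1) = 0.04, so k_gold = (0.48/0.04)^(1/0.52) ≈ 118.9456.
y_gold = 118.9456^0.48 ≈ 9.9121; c_gold = (1−0.48)·y_gold ≈ 5.1543.

(a) s_gold = 0.480; (b) c_gold ≈ 5.154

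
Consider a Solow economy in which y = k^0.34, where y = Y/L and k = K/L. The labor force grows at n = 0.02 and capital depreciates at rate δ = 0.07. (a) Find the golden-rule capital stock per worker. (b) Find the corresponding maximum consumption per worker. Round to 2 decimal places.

(a) k_gold ≈ 7.49; (b) c_gold ≈ 1.31

n + δ = 0.02 + 0.07 = 0.09.
At the golden rule the marginal product of capital equals n+δ: 0.34·k^(0.34−1) = 0.09. Solving, k_gold = (0.34/0.09)^(1/0.66) ≈ 7.4920.
y_gold = 7.4920^0.34 ≈ 1.9832; c_gold = y_gold − 0.09·k_gold ≈ 1.3089.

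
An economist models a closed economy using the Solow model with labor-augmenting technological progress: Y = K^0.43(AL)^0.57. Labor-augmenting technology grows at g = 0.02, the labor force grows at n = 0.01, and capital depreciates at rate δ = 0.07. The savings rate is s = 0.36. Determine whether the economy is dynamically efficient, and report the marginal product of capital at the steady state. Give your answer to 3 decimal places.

dynamically efficient; MPK ≈ 0.119

n + g + δ = 0.01 + 0.02 + 0.07 = 0.1.
Steady-state k*: s·k^0.43 = 0.1·k gives k* = (0.36/0.1)^(1/0.57) ≈ 9.4617.
MPK = 0.43·9.4617^(-0.57) ≈ 0.1194.
MPK > n+g+δ = 0.1, so the economy is dynamically efficient (under-saving).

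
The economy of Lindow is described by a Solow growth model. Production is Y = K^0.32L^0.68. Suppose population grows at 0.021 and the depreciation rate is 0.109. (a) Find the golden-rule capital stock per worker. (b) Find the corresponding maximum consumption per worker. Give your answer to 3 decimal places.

Capital per worker breaks even when investment replaces (n + δ)·k; here n + δ = 0.13.
Golden rule sets MPK = n+δ: 0.32·k^(0.32−1) = 0.13, so k_gold = (0.32/0.13)^(1/0.68) ≈ 3.7610.
y_gold = 3.7610^0.32 ≈ 1.5279; c_gold = y_gold − 0.13·k_gold ≈ 1.0390.

(a) k_gold ≈ 3.761; (b) c_gold ≈ 1.039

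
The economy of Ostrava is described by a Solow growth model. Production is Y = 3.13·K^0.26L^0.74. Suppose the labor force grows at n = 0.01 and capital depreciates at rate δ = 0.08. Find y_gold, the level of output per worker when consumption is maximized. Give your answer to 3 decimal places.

y_gold ≈ 6.785

The effective depreciation rate is n + δ = 0.01 + 0.08 = 0.09.
At the golden rule the marginal product of capital equals n+δ: 0.26·3.13·k^(0.26−1) = 0.09. Solving, k_gold = (0.26·3.13/0.09)^(1/0.74) ≈ 19.6003.
Output: y_gold = 3.13·k_gold^0.26 = 3.13·19.6003^0.26 ≈ 6.7847.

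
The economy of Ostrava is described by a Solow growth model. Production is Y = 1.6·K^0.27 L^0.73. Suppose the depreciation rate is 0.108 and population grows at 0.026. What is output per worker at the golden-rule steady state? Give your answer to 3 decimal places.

Capital per worker breaks even when investment replaces (n + δ)·k; here n + δ = 0.134.
At the golden rule the marginal product of capital equals n+δ: 0.27·1.6·k^(0.27−1) = 0.134. Solving, k_gold = (0.27·1.6/0.134)^(1/0.73) ≈ 4.9706.
Output: y_gold = 1.6·k_gold^0.27 = 1.6·4.9706^0.27 ≈ 2.4669.

y_gold ≈ 2.467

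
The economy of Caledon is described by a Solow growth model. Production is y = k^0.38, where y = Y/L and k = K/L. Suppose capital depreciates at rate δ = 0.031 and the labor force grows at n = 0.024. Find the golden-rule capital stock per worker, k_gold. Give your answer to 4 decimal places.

Break-even investment rate: n + δ = 0.024 + 0.031 = 0.055.
Maximizing c = f(k) − (n+δ)·k gives f'(k) = n+δ, i.e. 0.38·k^(0.38−1) = 0.055, so k_gold = (0.38/0.055)^(1/0.62) ≈ 22.5894.

k_gold ≈ 22.5894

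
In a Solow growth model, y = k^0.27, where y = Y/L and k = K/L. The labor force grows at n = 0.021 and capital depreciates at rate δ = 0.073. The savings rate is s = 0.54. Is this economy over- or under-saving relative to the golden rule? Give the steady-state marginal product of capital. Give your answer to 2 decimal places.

Break-even investment rate: n + δ = 0.021 + 0.073 = 0.094.
Steady-state k*: s·k^0.27 = 0.094·k gives k* = (0.54/0.094)^(1/0.73) ≈ 10.9671.
MPK = 0.27·10.9671^(-0.73) ≈ 0.0470.
MPK < n+δ = 0.094, so the economy is dynamically inefficient (over-saving).

over-saving; MPK ≈ 0.05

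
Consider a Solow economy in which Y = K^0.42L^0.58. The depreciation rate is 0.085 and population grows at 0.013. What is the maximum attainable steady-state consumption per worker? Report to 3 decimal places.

c_gold ≈ 1.664

n + δ = 0.013 + 0.085 = 0.098.
Maximizing c = f(k) − (n+δ)·k gives f'(k) = n+δ, i.e. 0.42·k^(0.42−1) = 0.098, so k_gold = (0.42/0.098)^(1/0.58) ≈ 12.2941.
y_gold = 12.2941^0.42 ≈ 2.8686.
c_gold = y_gold − (n+δ)·k_gold = 2.8686 − 0.098·12.2941 ≈ 1.6638.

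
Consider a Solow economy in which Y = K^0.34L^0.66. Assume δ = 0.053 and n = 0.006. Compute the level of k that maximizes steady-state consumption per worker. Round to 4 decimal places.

k_gold ≈ 14.2058

n + δ = 0.006 + 0.053 = 0.059.
Maximizing c = f(k) − (n+δ)·k gives f'(k) = n+δ, i.e. 0.34·k^(0.34−1) = 0.059, so k_gold = (0.34/0.059)^(1/0.66) ≈ 14.2058.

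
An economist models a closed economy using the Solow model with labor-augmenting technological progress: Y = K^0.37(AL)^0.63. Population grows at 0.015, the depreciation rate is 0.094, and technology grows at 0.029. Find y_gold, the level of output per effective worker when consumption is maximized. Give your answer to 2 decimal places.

y_gold ≈ 1.78

Break-even investment rate: n + g + δ = 0.015 + 0.029 + 0.094 = 0.138.
Maximizing c = f(k) − (n+g+δ)·k gives f'(k) = n+g+δ, i.e. 0.37·k^(0.37−1) = 0.138, so k_gold = (0.37/0.138)^(1/0.63) ≈ 4.7849.
Output: y_gold = k_gold^0.37 = 4.7849^0.37 ≈ 1.7847.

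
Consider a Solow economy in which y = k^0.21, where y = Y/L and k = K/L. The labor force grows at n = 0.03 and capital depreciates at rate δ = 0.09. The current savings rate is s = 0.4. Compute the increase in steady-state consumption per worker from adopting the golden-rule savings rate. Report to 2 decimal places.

Capital per worker breaks even when investment replaces (n + δ)·k; here n + δ = 0.12.
Current steady state (s = 0.4): k* = (0.4/0.12)^(1/0.79) ≈ 4.5906, y* = 4.5906^0.21 ≈ 1.3772, c* = (1−0.4)·1.3772 ≈ 0.8263.
At the golden rule the marginal product of capital equals n+δ: 0.21·k^(0.21−1) = 0.12. Solving, k_gold = (0.21/0.12)^(1/0.79) ≈ 2.0307.
y_gold = 2.0307^0.21 ≈ 1.1604, c_gold = y_gold − 0.12·k_gold ≈ 0.9167.
Gain: Δc = 0.9167 − 0.8263 ≈ 0.0904.

Δc ≈ 0.09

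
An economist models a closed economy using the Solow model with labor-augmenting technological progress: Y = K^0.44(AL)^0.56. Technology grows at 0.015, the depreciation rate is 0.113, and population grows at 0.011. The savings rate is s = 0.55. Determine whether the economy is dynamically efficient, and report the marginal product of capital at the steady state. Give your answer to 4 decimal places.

The effective depreciation rate is n + g + δ = 0.011 + 0.015 + 0.113 = 0.139.
Steady-state k*: s·k^0.44 = 0.139·k gives k* = (0.55/0.139)^(1/0.56) ≈ 11.6598.
MPK = 0.44·11.6598^(-0.56) ≈ 0.1112.
MPK < n+g+δ = 0.139, so the economy is dynamically inefficient (over-saving).

dynamically inefficient; MPK ≈ 0.1112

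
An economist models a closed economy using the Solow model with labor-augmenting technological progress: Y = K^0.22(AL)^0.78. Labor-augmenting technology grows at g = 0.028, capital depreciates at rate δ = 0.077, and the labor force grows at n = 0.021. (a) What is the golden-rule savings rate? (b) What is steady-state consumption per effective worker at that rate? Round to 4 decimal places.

Capital per effective worker breaks even when investment replaces (n + g + δ)·k; here n + g + δ = 0.126.
For Cobb-Douglas, s_gold equals capital's share: s_gold = 0.22.
Golden rule sets MPK = n+g+δ: 0.22·k^(0.22−1) = 0.126, so k_gold = (0.22/0.126)^(1/0.78) ≈ 2.0433.
y_gold = 2.0433^0.22 ≈ 1.1702; c_gold = (1−0.22)·y_gold ≈ 0.9128.

(a) s_gold = 0.2200; (b) c_gold ≈ 0.9128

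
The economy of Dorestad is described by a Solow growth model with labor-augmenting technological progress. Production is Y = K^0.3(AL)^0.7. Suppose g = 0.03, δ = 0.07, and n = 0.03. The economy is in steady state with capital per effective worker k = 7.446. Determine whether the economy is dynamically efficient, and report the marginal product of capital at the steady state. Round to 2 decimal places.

dynamically inefficient; MPK ≈ 0.07

The effective depreciation rate is n + g + δ = 0.03 + 0.03 + 0.07 = 0.13.
MPK = 0.3·k^(0.3−1) = 0.3·7.446^(-0.7) ≈ 0.0736.
MPK < 0.13, so the economy is dynamically inefficient (over-saving).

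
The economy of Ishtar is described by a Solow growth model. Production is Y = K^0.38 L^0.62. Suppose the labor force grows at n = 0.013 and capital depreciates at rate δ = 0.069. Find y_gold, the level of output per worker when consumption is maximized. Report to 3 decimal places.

Capital per worker breaks even when investment replaces (n + δ)·k; here n + δ = 0.082.
Setting f'(k) = n+δ gives 0.38·k^(0.38−1) = 0.082, hence k_gold = (0.38/0.082)^(1/0.62) ≈ 11.8616.
Output: y_gold = k_gold^0.38 = 11.8616^0.38 ≈ 2.5596.

y_gold ≈ 2.560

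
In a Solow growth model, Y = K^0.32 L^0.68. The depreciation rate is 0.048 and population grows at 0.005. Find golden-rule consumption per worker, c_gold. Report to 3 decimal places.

Break-even investment rate: n + δ = 0.005 + 0.048 = 0.053.
Setting f'(k) = n+δ gives 0.32·k^(0.32−1) = 0.053, hence k_gold = (0.32/0.053)^(1/0.68) ≈ 14.0716.
y_gold = 14.0716^0.32 ≈ 2.3306.
c_gold = y_gold − (n+δ)·k_gold = 2.3306 − 0.053·14.0716 ≈ 1.5848.

c_gold ≈ 1.585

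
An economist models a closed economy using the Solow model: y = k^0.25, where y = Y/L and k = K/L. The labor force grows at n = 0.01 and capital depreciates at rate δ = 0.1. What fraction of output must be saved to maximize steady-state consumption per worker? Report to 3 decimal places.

The effective depreciation rate is n + δ = 0.01 + 0.1 = 0.11.
At the golden rule MPK = n+δ, and in any Cobb-Douglas steady state s = (n+δ)·k/y = MPK·k/y = capital's share 0.25.

s_gold = 0.250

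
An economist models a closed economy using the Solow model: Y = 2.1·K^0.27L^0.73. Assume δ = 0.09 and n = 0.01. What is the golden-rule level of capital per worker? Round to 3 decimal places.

k_gold ≈ 10.772

n + δ = 0.01 + 0.09 = 0.1.
At the golden rule the marginal product of capital equals n+δ: 0.27·2.1·k^(0.27−1) = 0.1. Solving, k_gold = (0.27·2.1/0.1)^(1/0.73) ≈ 10.7722.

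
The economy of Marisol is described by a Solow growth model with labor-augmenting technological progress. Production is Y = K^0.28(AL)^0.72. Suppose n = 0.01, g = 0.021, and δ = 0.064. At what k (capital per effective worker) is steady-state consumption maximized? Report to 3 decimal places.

k_gold ≈ 4.487

Capital per effective worker breaks even when investment replaces (n + g + δ)·k; here n + g + δ = 0.095.
Maximizing c = f(k) − (n+g+δ)·k gives f'(k) = n+g+δ, i.e. 0.28·k^(0.28−1) = 0.095, so k_gold = (0.28/0.095)^(1/0.72) ≈ 4.4874.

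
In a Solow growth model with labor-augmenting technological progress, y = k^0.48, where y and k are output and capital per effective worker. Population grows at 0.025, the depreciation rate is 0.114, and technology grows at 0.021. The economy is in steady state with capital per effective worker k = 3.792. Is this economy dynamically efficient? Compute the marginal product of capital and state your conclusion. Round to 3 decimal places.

dynamically efficient; MPK ≈ 0.240

The effective depreciation rate is n + g + δ = 0.025 + 0.021 + 0.114 = 0.16.
MPK = 0.48·k^(0.48−1) = 0.48·3.792^(-0.52) ≈ 0.2400.
MPK > 0.16, so the economy is dynamically efficient (under-saving).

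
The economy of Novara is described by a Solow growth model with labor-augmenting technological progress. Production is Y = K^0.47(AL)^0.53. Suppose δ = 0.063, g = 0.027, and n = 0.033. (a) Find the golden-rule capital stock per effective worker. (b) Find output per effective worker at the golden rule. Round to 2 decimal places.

Break-even investment rate: n + g + δ = 0.033 + 0.027 + 0.063 = 0.123.
Setting f'(k) = n+g+δ gives 0.47·k^(0.47−1) = 0.123, hence k_gold = (0.47/0.123)^(1/0.53) ≈ 12.5452.
y_gold = 12.5452^0.47 ≈ 3.2831.

(a) k_gold ≈ 12.55; (b) y_gold ≈ 3.28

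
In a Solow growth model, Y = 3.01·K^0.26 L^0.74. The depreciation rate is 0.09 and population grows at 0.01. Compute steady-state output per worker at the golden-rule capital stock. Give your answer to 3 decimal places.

y_gold ≈ 6.202

Capital per worker breaks even when investment replaces (n + δ)·k; here n + δ = 0.1.
Setting f'(k) = n+δ gives 0.26·3.01·k^(0.26−1) = 0.1, hence k_gold = (0.26·3.01/0.1)^(1/0.74) ≈ 16.1245.
Output: y_gold = 3.01·k_gold^0.26 = 3.01·16.1245^0.26 ≈ 6.2017.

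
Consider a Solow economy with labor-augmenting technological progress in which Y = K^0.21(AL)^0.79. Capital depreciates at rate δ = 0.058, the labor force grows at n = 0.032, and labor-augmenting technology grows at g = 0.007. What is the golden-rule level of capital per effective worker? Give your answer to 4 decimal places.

k_gold ≈ 2.6584

Capital per effective worker breaks even when investment replaces (n + g + δ)·k; here n + g + δ = 0.097.
Golden rule sets MPK = n+g+δ: 0.21·k^(0.21−1) = 0.097, so k_gold = (0.21/0.097)^(1/0.79) ≈ 2.6584.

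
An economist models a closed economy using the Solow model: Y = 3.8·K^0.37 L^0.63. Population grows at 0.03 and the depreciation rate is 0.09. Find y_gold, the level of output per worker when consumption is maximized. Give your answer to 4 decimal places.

y_gold ≈ 16.1248

Break-even investment rate: n + δ = 0.03 + 0.09 = 0.12.
Setting f'(k) = n+δ gives 0.37·3.8·k^(0.37−1) = 0.12, hence k_gold = (0.37·3.8/0.12)^(1/0.63) ≈ 49.7181.
Output: y_gold = 3.8·k_gold^0.37 = 3.8·49.7181^0.37 ≈ 16.1248.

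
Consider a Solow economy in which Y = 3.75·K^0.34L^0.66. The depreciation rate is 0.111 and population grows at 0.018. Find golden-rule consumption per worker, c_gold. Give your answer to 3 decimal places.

c_gold ≈ 8.056

The effective depreciation rate is n + δ = 0.018 + 0.111 = 0.129.
Golden rule sets MPK = n+δ: 0.34·3.75·k^(0.34−1) = 0.129, so k_gold = (0.34·3.75/0.129)^(1/0.66) ≈ 32.1703.
y_gold = 3.75·32.1703^0.34 ≈ 12.2058.
c_gold = y_gold − (n+δ)·k_gold = 12.2058 − 0.129·32.1703 ≈ 8.0558.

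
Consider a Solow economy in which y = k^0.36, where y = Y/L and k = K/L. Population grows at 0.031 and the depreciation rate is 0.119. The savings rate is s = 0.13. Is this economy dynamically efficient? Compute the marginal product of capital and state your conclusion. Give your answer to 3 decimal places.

dynamically efficient; MPK ≈ 0.415

Break-even investment rate: n + δ = 0.031 + 0.119 = 0.15.
Steady-state k*: s·k^0.36 = 0.15·k gives k* = (0.13/0.15)^(1/0.64) ≈ 0.7996.
MPK = 0.36·0.7996^(-0.64) ≈ 0.4154.
MPK > n+δ = 0.15, so the economy is dynamically efficient (under-saving).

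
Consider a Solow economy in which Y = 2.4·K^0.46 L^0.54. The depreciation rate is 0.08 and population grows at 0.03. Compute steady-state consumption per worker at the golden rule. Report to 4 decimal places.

Break-even investment rate: n + δ = 0.03 + 0.08 = 0.11.
Golden rule sets MPK = n+δ: 0.46·2.4·k^(0.46−1) = 0.11, so k_gold = (0.46·2.4/0.11)^(1/0.54) ≈ 71.5766.
y_gold = 2.4·71.5766^0.46 ≈ 17.1161.
c_gold = y_gold − (n+δ)·k_gold = 17.1161 − 0.11·71.5766 ≈ 9.2427.

c_gold ≈ 9.2427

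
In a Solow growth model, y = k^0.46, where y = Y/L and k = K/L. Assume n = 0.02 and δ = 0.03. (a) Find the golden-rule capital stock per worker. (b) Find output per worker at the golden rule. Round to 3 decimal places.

n + δ = 0.02 + 0.03 = 0.05.
At the golden rule the marginal product of capital equals n+δ: 0.46·k^(0.46−1) = 0.05. Solving, k_gold = (0.46/0.05)^(1/0.54) ≈ 60.9245.
y_gold = 60.9245^0.46 ≈ 6.6222.

(a) k_gold ≈ 60.925; (b) y_gold ≈ 6.622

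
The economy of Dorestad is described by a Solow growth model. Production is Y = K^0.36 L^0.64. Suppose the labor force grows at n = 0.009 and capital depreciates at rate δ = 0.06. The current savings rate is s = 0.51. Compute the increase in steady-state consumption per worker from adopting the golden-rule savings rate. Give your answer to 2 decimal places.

n + δ = 0.009 + 0.06 = 0.069.
Current steady state (s = 0.51): k* = (0.51/0.069)^(1/0.64) ≈ 22.7707, y* = 22.7707^0.36 ≈ 3.0807, c* = (1−0.51)·3.0807 ≈ 1.5096.
Setting f'(k) = n+δ gives 0.36·k^(0.36−1) = 0.069, hence k_gold = (0.36/0.069)^(1/0.64) ≈ 13.2136.
y_gold = 13.2136^0.36 ≈ 2.5326, c_gold = y_gold − 0.069·k_gold ≈ 1.6209.
Gain: Δc = 1.6209 − 1.5096 ≈ 0.1113.

Δc ≈ 0.11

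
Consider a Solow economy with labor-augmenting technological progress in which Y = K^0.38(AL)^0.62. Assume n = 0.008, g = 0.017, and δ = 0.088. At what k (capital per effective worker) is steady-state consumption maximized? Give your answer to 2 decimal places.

k_gold ≈ 7.07

Break-even investment rate: n + g + δ = 0.008 + 0.017 + 0.088 = 0.113.
Maximizing c = f(k) − (n+g+δ)·k gives f'(k) = n+g+δ, i.e. 0.38·k^(0.38−1) = 0.113, so k_gold = (0.38/0.113)^(1/0.62) ≈ 7.0717.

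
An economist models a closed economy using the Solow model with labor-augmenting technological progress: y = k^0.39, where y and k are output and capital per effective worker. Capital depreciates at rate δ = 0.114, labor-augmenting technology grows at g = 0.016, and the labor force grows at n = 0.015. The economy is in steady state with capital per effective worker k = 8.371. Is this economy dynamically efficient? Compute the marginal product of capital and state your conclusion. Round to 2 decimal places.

dynamically inefficient; MPK ≈ 0.11

Break-even investment rate: n + g + δ = 0.015 + 0.016 + 0.114 = 0.145.
MPK = 0.39·k^(0.39−1) = 0.39·8.371^(-0.61) ≈ 0.1067.
MPK < 0.145, so the economy is dynamically inefficient (over-saving).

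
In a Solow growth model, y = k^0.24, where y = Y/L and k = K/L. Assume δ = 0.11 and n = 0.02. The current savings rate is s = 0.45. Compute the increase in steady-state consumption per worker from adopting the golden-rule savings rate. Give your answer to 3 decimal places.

Δc ≈ 0.108

The effective depreciation rate is n + δ = 0.02 + 0.11 = 0.13.
Current steady state (s = 0.45): k* = (0.45/0.13)^(1/0.76) ≈ 5.1235, y* = 5.1235^0.24 ≈ 1.4801, c* = (1−0.45)·1.4801 ≈ 0.8141.
Golden rule sets MPK = n+δ: 0.24·k^(0.24−1) = 0.13, so k_gold = (0.24/0.13)^(1/0.76) ≈ 2.2405.
y_gold = 2.2405^0.24 ≈ 1.2136, c_gold = y_gold − 0.13·k_gold ≈ 0.9224.
Gain: Δc = 0.9224 − 0.8141 ≈ 0.1083.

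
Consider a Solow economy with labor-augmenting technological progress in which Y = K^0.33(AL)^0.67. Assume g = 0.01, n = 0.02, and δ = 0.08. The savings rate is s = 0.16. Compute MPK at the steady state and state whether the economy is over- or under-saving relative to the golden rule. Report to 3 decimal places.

Capital per effective worker breaks even when investment replaces (n + g + δ)·k; here n + g + δ = 0.11.
Steady-state k*: s·k^0.33 = 0.11·k gives k* = (0.16/0.11)^(1/0.67) ≈ 1.7493.
MPK = 0.33·1.7493^(-0.67) ≈ 0.2269.
MPK > n+g+δ = 0.11, so the economy is dynamically efficient (under-saving).

under-saving; MPK ≈ 0.227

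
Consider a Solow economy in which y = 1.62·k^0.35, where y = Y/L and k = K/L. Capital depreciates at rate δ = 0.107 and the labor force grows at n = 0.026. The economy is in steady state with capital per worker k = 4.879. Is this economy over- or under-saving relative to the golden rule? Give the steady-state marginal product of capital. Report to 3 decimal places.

The effective depreciation rate is n + δ = 0.026 + 0.107 = 0.133.
MPK = 0.35·1.62·k^(0.35−1) = 0.35·1.62·4.879^(-0.65) ≈ 0.2024.
MPK > 0.133, so the economy is dynamically efficient (under-saving).

under-saving; MPK ≈ 0.202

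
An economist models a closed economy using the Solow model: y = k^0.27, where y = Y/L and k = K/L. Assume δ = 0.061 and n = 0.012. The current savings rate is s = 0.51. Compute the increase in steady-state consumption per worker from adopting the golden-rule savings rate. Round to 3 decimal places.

Break-even investment rate: n + δ = 0.012 + 0.061 = 0.073.
Current steady state (s = 0.51): k* = (0.51/0.073)^(1/0.73) ≈ 14.3385, y* = 14.3385^0.27 ≈ 2.0524, c* = (1−0.51)·2.0524 ≈ 1.0057.
At the golden rule the marginal product of capital equals n+δ: 0.27·k^(0.27−1) = 0.073. Solving, k_gold = (0.27/0.073)^(1/0.73) ≈ 5.9998.
y_gold = 5.9998^0.27 ≈ 1.6222, c_gold = y_gold − 0.073·k_gold ≈ 1.1842.
Gain: Δc = 1.1842 − 1.0057 ≈ 0.1785.

Δc ≈ 0.179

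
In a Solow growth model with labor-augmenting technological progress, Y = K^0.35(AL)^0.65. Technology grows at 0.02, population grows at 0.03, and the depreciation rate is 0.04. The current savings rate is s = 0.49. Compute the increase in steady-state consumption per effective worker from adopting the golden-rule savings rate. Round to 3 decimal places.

n + g + δ = 0.03 + 0.02 + 0.04 = 0.09.
Current steady state (s = 0.49): k* = (0.49/0.09)^(1/0.65) ≈ 13.5593, y* = 13.5593^0.35 ≈ 2.4905, c* = (1−0.49)·2.4905 ≈ 1.2701.
At the golden rule the marginal product of capital equals n+g+δ: 0.35·k^(0.35−1) = 0.09. Solving, k_gold = (0.35/0.09)^(1/0.65) ≈ 8.0802.
y_gold = 8.0802^0.35 ≈ 2.0778, c_gold = y_gold − 0.09·k_gold ≈ 1.3506.
Gain: Δc = 1.3506 − 1.2701 ≈ 0.0804.

Δc ≈ 0.080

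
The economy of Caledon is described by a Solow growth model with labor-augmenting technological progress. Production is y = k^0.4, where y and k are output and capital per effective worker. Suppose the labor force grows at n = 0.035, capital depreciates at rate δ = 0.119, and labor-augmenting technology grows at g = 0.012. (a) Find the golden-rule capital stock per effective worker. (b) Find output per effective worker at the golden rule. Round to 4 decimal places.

n + g + δ = 0.035 + 0.012 + 0.119 = 0.166.
At the golden rule the marginal product of capital equals n+g+δ: 0.4·k^(0.4−1) = 0.166. Solving, k_gold = (0.4/0.166)^(1/0.6) ≈ 4.3310.
y_gold = 4.3310^0.4 ≈ 1.7974.

(a) k_gold ≈ 4.3310; (b) y_gold ≈ 1.7974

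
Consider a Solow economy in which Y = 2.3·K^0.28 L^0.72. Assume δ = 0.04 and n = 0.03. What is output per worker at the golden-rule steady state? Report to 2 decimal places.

Break-even investment rate: n + δ = 0.03 + 0.04 = 0.07.
Maximizing c = f(k) − (n+δ)·k gives f'(k) = n+δ, i.e. 0.28·2.3·k^(0.28−1) = 0.07, so k_gold = (0.28·2.3/0.07)^(1/0.72) ≈ 21.8069.
Output: y_gold = 2.3·k_gold^0.28 = 2.3·21.8069^0.28 ≈ 5.4517.

y_gold ≈ 5.45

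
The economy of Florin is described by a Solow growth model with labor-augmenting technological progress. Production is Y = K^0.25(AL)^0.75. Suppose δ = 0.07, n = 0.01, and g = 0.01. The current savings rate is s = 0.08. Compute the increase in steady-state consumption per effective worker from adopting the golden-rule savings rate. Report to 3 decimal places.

n + g + δ = 0.01 + 0.01 + 0.07 = 0.09.
Current steady state (s = 0.08): k* = (0.08/0.09)^(1/0.75) ≈ 0.8547, y* = 0.8547^0.25 ≈ 0.9615, c* = (1−0.08)·0.9615 ≈ 0.8846.
At the golden rule the marginal product of capital equals n+g+δ: 0.25·k^(0.25−1) = 0.09. Solving, k_gold = (0.25/0.09)^(1/0.75) ≈ 3.9048.
y_gold = 3.9048^0.25 ≈ 1.4057, c_gold = y_gold − 0.09·k_gold ≈ 1.0543.
Gain: Δc = 1.0543 − 0.8846 ≈ 0.1697.

Δc ≈ 0.170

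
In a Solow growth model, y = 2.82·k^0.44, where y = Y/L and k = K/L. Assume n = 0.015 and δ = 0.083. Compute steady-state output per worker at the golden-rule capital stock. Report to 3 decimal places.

Break-even investment rate: n + δ = 0.015 + 0.083 = 0.098.
Maximizing c = f(k) − (n+δ)·k gives f'(k) = n+δ, i.e. 0.44·2.82·k^(0.44−1) = 0.098, so k_gold = (0.44·2.82/0.098)^(1/0.56) ≈ 93.0479.
Output: y_gold = 2.82·k_gold^0.44 = 2.82·93.0479^0.44 ≈ 20.7243.

y_gold ≈ 20.724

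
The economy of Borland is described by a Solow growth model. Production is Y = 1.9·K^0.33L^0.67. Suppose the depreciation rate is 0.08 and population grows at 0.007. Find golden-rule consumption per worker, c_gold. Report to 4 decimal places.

c_gold ≈ 3.3675

The effective depreciation rate is n + δ = 0.007 + 0.08 = 0.087.
Golden rule sets MPK = n+δ: 0.33·1.9·k^(0.33−1) = 0.087, so k_gold = (0.33·1.9/0.087)^(1/0.67) ≈ 19.0643.
y_gold = 1.9·19.0643^0.33 ≈ 5.0260.
c_gold = y_gold − (n+δ)·k_gold = 5.0260 − 0.087·19.0643 ≈ 3.3675.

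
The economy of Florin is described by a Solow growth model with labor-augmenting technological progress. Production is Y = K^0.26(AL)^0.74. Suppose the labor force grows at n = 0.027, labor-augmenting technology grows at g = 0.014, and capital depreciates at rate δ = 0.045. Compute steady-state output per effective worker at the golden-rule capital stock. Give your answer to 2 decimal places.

y_gold ≈ 1.48

Break-even investment rate: n + g + δ = 0.027 + 0.014 + 0.045 = 0.086.
Setting f'(k) = n+g+δ gives 0.26·k^(0.26−1) = 0.086, hence k_gold = (0.26/0.086)^(1/0.74) ≈ 4.4595.
Output: y_gold = k_gold^0.26 = 4.4595^0.26 ≈ 1.4751.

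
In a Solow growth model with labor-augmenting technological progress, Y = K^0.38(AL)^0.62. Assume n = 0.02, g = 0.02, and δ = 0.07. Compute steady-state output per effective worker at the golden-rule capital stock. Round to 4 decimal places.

y_gold ≈ 2.1379

The effective depreciation rate is n + g + δ = 0.02 + 0.02 + 0.07 = 0.11.
Setting f'(k) = n+g+δ gives 0.38·k^(0.38−1) = 0.11, hence k_gold = (0.38/0.11)^(1/0.62) ≈ 7.3854.
Output: y_gold = k_gold^0.38 = 7.3854^0.38 ≈ 2.1379.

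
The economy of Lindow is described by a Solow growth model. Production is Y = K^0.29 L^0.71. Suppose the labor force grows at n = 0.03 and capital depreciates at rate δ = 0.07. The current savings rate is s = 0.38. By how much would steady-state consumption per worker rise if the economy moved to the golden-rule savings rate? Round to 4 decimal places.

Δc ≈ 0.0272

Break-even investment rate: n + δ = 0.03 + 0.07 = 0.1.
Current steady state (s = 0.38): k* = (0.38/0.1)^(1/0.71) ≈ 6.5554, y* = 6.5554^0.29 ≈ 1.7251, c* = (1−0.38)·1.7251 ≈ 1.0696.
Golden rule sets MPK = n+δ: 0.29·k^(0.29−1) = 0.1, so k_gold = (0.29/0.1)^(1/0.71) ≈ 4.4799.
y_gold = 4.4799^0.29 ≈ 1.5448, c_gold = y_gold − 0.1·k_gold ≈ 1.0968.
Gain: Δc = 1.0968 − 1.0696 ≈ 0.0272.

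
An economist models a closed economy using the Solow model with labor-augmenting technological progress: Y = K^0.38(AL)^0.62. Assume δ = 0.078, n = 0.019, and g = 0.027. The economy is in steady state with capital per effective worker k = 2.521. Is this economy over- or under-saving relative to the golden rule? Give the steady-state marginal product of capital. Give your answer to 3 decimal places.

Capital per effective worker breaks even when investment replaces (n + g + δ)·k; here n + g + δ = 0.124.
MPK = 0.38·k^(0.38−1) = 0.38·2.521^(-0.62) ≈ 0.2142.
MPK > 0.124, so the economy is dynamically efficient (under-saving).

under-saving; MPK ≈ 0.214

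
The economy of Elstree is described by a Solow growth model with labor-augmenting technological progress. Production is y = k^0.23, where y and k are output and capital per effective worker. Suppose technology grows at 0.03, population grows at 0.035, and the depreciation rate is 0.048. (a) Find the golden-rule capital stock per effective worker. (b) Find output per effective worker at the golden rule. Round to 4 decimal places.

Break-even investment rate: n + g + δ = 0.035 + 0.03 + 0.048 = 0.113.
At the golden rule the marginal product of capital equals n+g+δ: 0.23·k^(0.23−1) = 0.113. Solving, k_gold = (0.23/0.113)^(1/0.77) ≈ 2.5168.
y_gold = 2.5168^0.23 ≈ 1.2365.

(a) k_gold ≈ 2.5168; (b) y_gold ≈ 1.2365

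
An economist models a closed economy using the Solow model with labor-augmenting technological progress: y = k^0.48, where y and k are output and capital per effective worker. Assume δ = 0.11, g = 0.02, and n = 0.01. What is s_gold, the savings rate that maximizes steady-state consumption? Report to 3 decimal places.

n + g + δ = 0.01 + 0.02 + 0.11 = 0.14.
At the golden rule MPK = n+g+δ, and in any Cobb-Douglas steady state s = (n+g+δ)·k/y = MPK·k/y = capital's share 0.48.

s_gold = 0.480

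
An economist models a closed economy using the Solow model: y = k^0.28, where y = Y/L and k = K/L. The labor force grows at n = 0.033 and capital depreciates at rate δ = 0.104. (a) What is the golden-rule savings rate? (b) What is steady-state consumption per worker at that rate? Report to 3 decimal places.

n + δ = 0.033 + 0.104 = 0.137.
For Cobb-Douglas, s_gold equals capital's share: s_gold = 0.28.
Maximizing c = f(k) − (n+δ)·k gives f'(k) = n+δ, i.e. 0.28·k^(0.28−1) = 0.137, so k_gold = (0.28/0.137)^(1/0.72) ≈ 2.6988.
y_gold = 2.6988^0.28 ≈ 1.3205; c_gold = (1−0.28)·y_gold ≈ 0.9507.

(a) s_gold = 0.280; (b) c_gold ≈ 0.951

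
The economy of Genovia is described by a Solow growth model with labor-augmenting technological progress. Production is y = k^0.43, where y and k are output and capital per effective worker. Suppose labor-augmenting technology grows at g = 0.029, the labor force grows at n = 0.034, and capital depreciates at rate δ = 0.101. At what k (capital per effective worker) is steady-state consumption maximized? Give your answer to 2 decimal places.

k_gold ≈ 5.43

Capital per effective worker breaks even when investment replaces (n + g + δ)·k; here n + g + δ = 0.164.
Golden rule sets MPK = n+g+δ: 0.43·k^(0.43−1) = 0.164, so k_gold = (0.43/0.164)^(1/0.57) ≈ 5.4254.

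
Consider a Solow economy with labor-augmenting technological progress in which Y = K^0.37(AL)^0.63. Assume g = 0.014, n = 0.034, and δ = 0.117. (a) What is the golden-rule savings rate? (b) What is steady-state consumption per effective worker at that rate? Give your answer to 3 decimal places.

(a) s_gold = 0.370; (b) c_gold ≈ 1.012

Break-even investment rate: n + g + δ = 0.034 + 0.014 + 0.117 = 0.165.
For Cobb-Douglas, s_gold equals capital's share: s_gold = 0.37.
Maximizing c = f(k) − (n+g+δ)·k gives f'(k) = n+g+δ, i.e. 0.37·k^(0.37−1) = 0.165, so k_gold = (0.37/0.165)^(1/0.63) ≈ 3.6033.
y_gold = 3.6033^0.37 ≈ 1.6069; c_gold = (1−0.37)·y_gold ≈ 1.0123.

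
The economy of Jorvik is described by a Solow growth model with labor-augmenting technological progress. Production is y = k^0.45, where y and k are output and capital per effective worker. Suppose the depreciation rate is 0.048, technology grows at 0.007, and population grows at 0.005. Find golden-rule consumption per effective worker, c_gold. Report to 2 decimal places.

c_gold ≈ 2.86

The effective depreciation rate is n + g + δ = 0.005 + 0.007 + 0.048 = 0.06.
Maximizing c = f(k) − (n+g+δ)·k gives f'(k) = n+g+δ, i.e. 0.45·k^(0.45−1) = 0.06, so k_gold = (0.45/0.06)^(1/0.55) ≈ 38.9960.
y_gold = 38.9960^0.45 ≈ 5.1995.
c_gold = y_gold − (n+g+δ)·k_gold = 5.1995 − 0.06·38.9960 ≈ 2.8597.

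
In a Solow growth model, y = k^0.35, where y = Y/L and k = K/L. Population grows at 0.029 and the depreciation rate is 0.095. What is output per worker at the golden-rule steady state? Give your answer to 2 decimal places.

y_gold ≈ 1.75

Break-even investment rate: n + δ = 0.029 + 0.095 = 0.124.
Setting f'(k) = n+δ gives 0.35·k^(0.35−1) = 0.124, hence k_gold = (0.35/0.124)^(1/0.65) ≈ 4.9352.
Output: y_gold = k_gold^0.35 = 4.9352^0.35 ≈ 1.7485.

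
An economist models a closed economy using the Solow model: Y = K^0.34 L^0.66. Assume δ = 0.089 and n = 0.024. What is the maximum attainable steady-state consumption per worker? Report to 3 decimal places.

c_gold ≈ 1.164

n + δ = 0.024 + 0.089 = 0.113.
Setting f'(k) = n+δ gives 0.34·k^(0.34−1) = 0.113, hence k_gold = (0.34/0.113)^(1/0.66) ≈ 5.3070.
y_gold = 5.3070^0.34 ≈ 1.7638.
c_gold = y_gold − (n+δ)·k_gold = 1.7638 − 0.113·5.3070 ≈ 1.1641.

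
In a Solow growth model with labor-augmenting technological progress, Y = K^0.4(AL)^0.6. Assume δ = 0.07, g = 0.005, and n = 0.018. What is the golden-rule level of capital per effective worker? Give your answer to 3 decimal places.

n + g + δ = 0.018 + 0.005 + 0.07 = 0.093.
At the golden rule the marginal product of capital equals n+g+δ: 0.4·k^(0.4−1) = 0.093. Solving, k_gold = (0.4/0.093)^(1/0.6) ≈ 11.3753.

k_gold ≈ 11.375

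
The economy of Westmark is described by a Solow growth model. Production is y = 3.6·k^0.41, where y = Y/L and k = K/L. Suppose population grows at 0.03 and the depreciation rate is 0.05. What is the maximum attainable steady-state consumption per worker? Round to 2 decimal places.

c_gold ≈ 16.10

n + δ = 0.03 + 0.05 = 0.08.
Maximizing c = f(k) − (n+δ)·k gives f'(k) = n+δ, i.e. 0.41·3.6·k^(0.41−1) = 0.08, so k_gold = (0.41·3.6/0.08)^(1/0.59) ≈ 139.8803.
y_gold = 3.6·139.8803^0.41 ≈ 27.2937.
c_gold = y_gold − (n+δ)·k_gold = 27.2937 − 0.08·139.8803 ≈ 16.1033.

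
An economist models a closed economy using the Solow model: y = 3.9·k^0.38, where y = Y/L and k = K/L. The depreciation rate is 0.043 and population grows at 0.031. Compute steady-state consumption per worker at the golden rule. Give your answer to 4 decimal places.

The effective depreciation rate is n + δ = 0.031 + 0.043 = 0.074.
At the golden rule the marginal product of capital equals n+δ: 0.38·3.9·k^(0.38−1) = 0.074. Solving, k_gold = (0.38·3.9/0.074)^(1/0.62) ≈ 125.7134.
y_gold = 3.9·125.7134^0.38 ≈ 24.4810.
c_gold = y_gold − (n+δ)·k_gold = 24.4810 − 0.074·125.7134 ≈ 15.1782.

c_gold ≈ 15.1782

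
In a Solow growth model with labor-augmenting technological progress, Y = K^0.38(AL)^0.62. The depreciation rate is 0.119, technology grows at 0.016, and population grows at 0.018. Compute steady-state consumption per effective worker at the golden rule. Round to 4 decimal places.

c_gold ≈ 1.0828

The effective depreciation rate is n + g + δ = 0.018 + 0.016 + 0.119 = 0.153.
Maximizing c = f(k) − (n+g+δ)·k gives f'(k) = n+g+δ, i.e. 0.38·k^(0.38−1) = 0.153, so k_gold = (0.38/0.153)^(1/0.62) ≈ 4.3376.
y_gold = 4.3376^0.38 ≈ 1.7464.
c_gold = y_gold − (n+g+δ)·k_gold = 1.7464 − 0.153·4.3376 ≈ 1.0828.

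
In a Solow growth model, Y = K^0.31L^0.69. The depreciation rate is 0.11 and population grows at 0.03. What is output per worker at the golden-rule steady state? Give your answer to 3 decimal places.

y_gold ≈ 1.429

Break-even investment rate: n + δ = 0.03 + 0.11 = 0.14.
Maximizing c = f(k) − (n+δ)·k gives f'(k) = n+δ, i.e. 0.31·k^(0.31−1) = 0.14, so k_gold = (0.31/0.14)^(1/0.69) ≈ 3.1647.
Output: y_gold = k_gold^0.31 = 3.1647^0.31 ≈ 1.4292.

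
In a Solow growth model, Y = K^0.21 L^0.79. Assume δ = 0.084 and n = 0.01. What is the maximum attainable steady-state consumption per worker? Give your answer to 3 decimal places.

Capital per worker breaks even when investment replaces (n + δ)·k; here n + δ = 0.094.
Golden rule sets MPK = n+δ: 0.21·k^(0.21−1) = 0.094, so k_gold = (0.21/0.094)^(1/0.79) ≈ 2.7662.
y_gold = 2.7662^0.21 ≈ 1.2382.
c_gold = y_gold − (n+δ)·k_gold = 1.2382 − 0.094·2.7662 ≈ 0.9782.

c_gold ≈ 0.978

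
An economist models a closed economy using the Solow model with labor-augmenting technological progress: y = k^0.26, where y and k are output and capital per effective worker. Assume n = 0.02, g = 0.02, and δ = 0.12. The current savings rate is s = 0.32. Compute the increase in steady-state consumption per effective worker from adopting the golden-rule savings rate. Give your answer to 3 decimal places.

Δc ≈ 0.010

Capital per effective worker breaks even when investment replaces (n + g + δ)·k; here n + g + δ = 0.16.
Current steady state (s = 0.32): k* = (0.32/0.16)^(1/0.74) ≈ 2.5515, y* = 2.5515^0.26 ≈ 1.2758, c* = (1−0.32)·1.2758 ≈ 0.8675.
Setting f'(k) = n+g+δ gives 0.26·k^(0.26−1) = 0.16, hence k_gold = (0.26/0.16)^(1/0.74) ≈ 1.9272.
y_gold = 1.9272^0.26 ≈ 1.1860, c_gold = y_gold − 0.16·k_gold ≈ 0.8776.
Gain: Δc = 0.8776 − 0.8675 ≈ 0.0101.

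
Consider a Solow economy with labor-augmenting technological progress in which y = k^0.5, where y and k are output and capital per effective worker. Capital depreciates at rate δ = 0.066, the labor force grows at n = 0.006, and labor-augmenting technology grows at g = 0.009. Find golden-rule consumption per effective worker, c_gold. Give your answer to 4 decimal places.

c_gold ≈ 3.0864

Break-even investment rate: n + g + δ = 0.006 + 0.009 + 0.066 = 0.081.
Setting f'(k) = n+g+δ gives 0.5·k^(0.5−1) = 0.081, hence k_gold = (0.5/0.081)^(1/0.5) ≈ 38.1039.
y_gold = 38.1039^0.5 ≈ 6.1728.
c_gold = y_gold − (n+g+δ)·k_gold = 6.1728 − 0.081·38.1039 ≈ 3.0864.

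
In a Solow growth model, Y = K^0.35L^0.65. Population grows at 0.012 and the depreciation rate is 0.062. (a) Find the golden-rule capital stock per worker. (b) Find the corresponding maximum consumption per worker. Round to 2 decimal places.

(a) k_gold ≈ 10.92; (b) c_gold ≈ 1.50

The effective depreciation rate is n + δ = 0.012 + 0.062 = 0.074.
Setting f'(k) = n+δ gives 0.35·k^(0.35−1) = 0.074, hence k_gold = (0.35/0.074)^(1/0.65) ≈ 10.9197.
y_gold = 10.9197^0.35 ≈ 2.3087; c_gold = y_gold − 0.074·k_gold ≈ 1.5007.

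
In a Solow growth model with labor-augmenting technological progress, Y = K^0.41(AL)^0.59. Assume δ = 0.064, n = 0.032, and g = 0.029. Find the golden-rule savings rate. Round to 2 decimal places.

n + g + δ = 0.032 + 0.029 + 0.064 = 0.125.
At the golden rule MPK = n+g+δ, and in any Cobb-Douglas steady state s = (n+g+δ)·k/y = MPK·k/y = capital's share 0.41.

s_gold = 0.41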